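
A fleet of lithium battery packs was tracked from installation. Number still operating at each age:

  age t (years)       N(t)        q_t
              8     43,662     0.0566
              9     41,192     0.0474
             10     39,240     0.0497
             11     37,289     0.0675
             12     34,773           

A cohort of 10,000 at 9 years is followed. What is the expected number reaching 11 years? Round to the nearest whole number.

The relevant probability is 37,289/41,192 = 0.905249.
Expected number = 10,000 × 0.905249 = 9052.

9052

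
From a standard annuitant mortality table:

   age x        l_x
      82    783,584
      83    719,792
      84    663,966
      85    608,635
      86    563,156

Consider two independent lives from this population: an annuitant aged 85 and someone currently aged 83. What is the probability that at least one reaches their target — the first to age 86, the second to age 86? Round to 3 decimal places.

p₁ = l_86/l_85 = 563,156/608,635 = 0.925277; p₂ = l_86/l_83 = 563,156/719,792 = 0.782387.
P(at least one) = 1 − (1−p₁)(1−p₂) = 1 − 0.074723 × 0.217613 = 0.983739.

0.984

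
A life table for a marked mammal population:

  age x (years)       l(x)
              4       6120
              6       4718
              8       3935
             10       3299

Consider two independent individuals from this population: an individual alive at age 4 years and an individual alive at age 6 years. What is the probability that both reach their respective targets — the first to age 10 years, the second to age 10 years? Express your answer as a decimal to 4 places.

0.3769

p₁ = l(10)/l(4) = 3299/6120 = 0.539052; p₂ = l(10)/l(6) = 3299/4718 = 0.699237.
P(both) = p₁ × p₂ = 0.539052 × 0.699237 = 0.376925.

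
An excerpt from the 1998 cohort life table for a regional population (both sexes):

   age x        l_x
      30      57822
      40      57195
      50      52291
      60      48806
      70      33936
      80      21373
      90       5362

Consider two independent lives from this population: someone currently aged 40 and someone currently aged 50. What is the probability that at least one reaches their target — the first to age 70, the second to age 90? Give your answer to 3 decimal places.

p₁ = l_70/l_40 = 33936/57195 = 0.593339; p₂ = l_90/l_50 = 5362/52291 = 0.102542.
P(at least one) = 1 − (1−p₁)(1−p₂) = 1 − 0.406661 × 0.897458 = 0.635039.

0.635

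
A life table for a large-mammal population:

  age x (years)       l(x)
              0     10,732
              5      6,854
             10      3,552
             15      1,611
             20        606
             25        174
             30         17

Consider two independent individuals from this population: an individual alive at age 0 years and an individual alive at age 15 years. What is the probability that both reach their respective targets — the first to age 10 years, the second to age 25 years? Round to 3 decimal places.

p₁ = l(10)/l(0) = 3,552/10,732 = 0.330973; p₂ = l(25)/l(15) = 174/1,611 = 0.108007.
P(both) = p₁ × p₂ = 0.330973 × 0.108007 = 0.035747.

0.036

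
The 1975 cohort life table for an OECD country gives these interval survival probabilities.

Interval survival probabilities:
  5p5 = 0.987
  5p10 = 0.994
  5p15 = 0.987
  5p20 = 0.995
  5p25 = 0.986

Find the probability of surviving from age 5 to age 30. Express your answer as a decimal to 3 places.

Survival from 5 to 30 is the product of surviving each interval: 0.987 × 0.994 × 0.987 × 0.995 × 0.986.
= 0.949994.

0.950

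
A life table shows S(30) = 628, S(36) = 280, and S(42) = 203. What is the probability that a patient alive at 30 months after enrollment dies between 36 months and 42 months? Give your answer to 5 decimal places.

0.12261

This is the probability of reaching 36 but not 42, conditional on being alive at 30: (S(36) − S(42)) / S(30).
= (280 − 203) / 628 = 77 / 628 = 0.122611.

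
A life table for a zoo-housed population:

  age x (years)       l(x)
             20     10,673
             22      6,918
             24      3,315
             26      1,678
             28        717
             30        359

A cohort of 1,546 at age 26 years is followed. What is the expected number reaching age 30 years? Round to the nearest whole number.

The relevant probability is 359/1,678 = 0.213945.
Expected number = 1,546 × 0.213945 = 331.

331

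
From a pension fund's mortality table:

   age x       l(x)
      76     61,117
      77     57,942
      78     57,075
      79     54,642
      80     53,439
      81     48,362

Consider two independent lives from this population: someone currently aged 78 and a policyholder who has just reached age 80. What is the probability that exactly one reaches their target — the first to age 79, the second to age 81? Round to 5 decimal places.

p₁ = l(79)/l(78) = 54,642/57,075 = 0.957372; p₂ = l(81)/l(80) = 48,362/53,439 = 0.904994.
P(exactly one) = p₁(1−p₂) + (1−p₁)p₂ = 0.090956 + 0.038578 = 0.129534.

0.12953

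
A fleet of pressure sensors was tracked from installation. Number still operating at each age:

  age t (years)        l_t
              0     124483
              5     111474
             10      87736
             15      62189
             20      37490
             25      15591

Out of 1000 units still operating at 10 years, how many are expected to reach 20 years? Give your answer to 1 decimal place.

427.3

The relevant probability is 37490/87736 = 0.427305.
Expected number = 1000 × 0.427305 = 427.3.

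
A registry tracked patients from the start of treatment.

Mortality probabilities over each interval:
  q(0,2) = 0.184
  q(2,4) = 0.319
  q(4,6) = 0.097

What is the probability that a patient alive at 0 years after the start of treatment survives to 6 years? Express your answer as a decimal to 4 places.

Chaining the interval survival probabilities: (1 − 0.184) × (1 − 0.319) × (1 − 0.097).
= 0.816 × 0.681 × 0.903 = 0.501793.

0.5018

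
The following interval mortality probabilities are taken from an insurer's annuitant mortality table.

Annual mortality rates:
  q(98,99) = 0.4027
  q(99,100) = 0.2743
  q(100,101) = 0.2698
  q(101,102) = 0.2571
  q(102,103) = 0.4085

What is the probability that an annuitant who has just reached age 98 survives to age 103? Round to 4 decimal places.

Chaining the interval survival probabilities: (1 − 0.4027) × (1 − 0.2743) × (1 − 0.2698) × (1 − 0.2571) × (1 − 0.4085).
= 0.5973 × 0.7257 × 0.7302 × 0.7429 × 0.5915 = 0.139084.

0.1391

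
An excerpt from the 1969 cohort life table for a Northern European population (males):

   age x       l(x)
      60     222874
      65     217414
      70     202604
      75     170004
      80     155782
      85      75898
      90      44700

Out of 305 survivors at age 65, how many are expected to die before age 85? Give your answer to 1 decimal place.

The relevant probability is 1 − 75898/217414 = 0.650906.
Expected number = 305 × 0.650906 = 198.5.

198.5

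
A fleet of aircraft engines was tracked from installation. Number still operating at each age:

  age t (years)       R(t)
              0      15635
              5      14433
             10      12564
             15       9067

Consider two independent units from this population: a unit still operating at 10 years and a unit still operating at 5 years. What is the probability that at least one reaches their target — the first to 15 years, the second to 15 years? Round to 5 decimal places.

p₁ = R(15)/R(10) = 9067/12564 = 0.721665; p₂ = R(15)/R(5) = 9067/14433 = 0.628213.
P(at least one) = 1 − (1−p₁)(1−p₂) = 1 − 0.278335 × 0.371787 = 0.896519.

0.89652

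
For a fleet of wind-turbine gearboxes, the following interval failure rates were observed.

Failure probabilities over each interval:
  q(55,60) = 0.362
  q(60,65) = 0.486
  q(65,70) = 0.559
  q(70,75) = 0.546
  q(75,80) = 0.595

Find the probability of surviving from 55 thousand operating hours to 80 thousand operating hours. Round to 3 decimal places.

Survival from 55 to 80 is the product of surviving each interval: (1 − 0.362) × (1 − 0.486) × (1 − 0.559) × (1 − 0.546) × (1 − 0.595).
= 0.638 × 0.514 × 0.441 × 0.454 × 0.405 = 0.026591.

0.027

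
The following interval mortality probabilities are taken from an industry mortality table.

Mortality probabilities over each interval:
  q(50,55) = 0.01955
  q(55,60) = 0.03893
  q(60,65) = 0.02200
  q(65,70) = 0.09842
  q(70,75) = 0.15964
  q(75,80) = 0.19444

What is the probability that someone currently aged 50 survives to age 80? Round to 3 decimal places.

The overall survival probability is (1 − 0.01955) × (1 − 0.03893) × (1 − 0.02200) × (1 − 0.09842) × (1 − 0.15964) × (1 − 0.19444).
= 0.98045 × 0.96107 × 0.97800 × 0.90158 × 0.84036 × 0.80556 = 0.562454.

0.562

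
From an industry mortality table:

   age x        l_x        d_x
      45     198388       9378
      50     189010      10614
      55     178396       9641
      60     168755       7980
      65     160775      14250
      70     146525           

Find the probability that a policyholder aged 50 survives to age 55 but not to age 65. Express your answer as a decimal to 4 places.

This is the probability of reaching 55 but not 65, conditional on being alive at 50: (l_55 − l_65) / l_50.
= (178396 − 160775) / 189010 = 17621 / 189010 = 0.093228.

0.0932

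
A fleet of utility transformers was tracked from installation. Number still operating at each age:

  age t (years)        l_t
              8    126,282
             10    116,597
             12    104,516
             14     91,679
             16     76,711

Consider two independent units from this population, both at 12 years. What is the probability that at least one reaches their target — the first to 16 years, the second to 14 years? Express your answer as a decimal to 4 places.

0.9673

p₁ = l_16/l_12 = 76,711/104,516 = 0.733964; p₂ = l_14/l_12 = 91,679/104,516 = 0.877177.
P(at least one) = 1 − (1−p₁)(1−p₂) = 1 − 0.266036 × 0.122823 = 0.967325.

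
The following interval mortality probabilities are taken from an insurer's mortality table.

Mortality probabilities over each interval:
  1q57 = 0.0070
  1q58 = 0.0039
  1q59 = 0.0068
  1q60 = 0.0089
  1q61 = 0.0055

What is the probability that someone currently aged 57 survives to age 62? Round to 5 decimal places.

0.96830

The overall survival probability is (1 − 0.0070) × (1 − 0.0039) × (1 − 0.0068) × (1 − 0.0089) × (1 − 0.0055).
= 0.9930 × 0.9961 × 0.9932 × 0.9911 × 0.9945 = 0.968303.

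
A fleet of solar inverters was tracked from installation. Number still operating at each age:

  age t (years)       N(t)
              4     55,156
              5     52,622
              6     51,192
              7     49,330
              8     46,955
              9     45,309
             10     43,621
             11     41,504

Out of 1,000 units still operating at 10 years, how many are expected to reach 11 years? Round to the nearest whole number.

951

The relevant probability is 41,504/43,621 = 0.951468.
Expected number = 1,000 × 0.951468 = 951.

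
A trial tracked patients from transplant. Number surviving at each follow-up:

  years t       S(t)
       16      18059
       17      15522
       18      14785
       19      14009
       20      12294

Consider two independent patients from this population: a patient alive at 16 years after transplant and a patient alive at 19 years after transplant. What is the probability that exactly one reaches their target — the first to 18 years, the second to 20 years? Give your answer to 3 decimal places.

0.259

p₁ = S(18)/S(16) = 14785/18059 = 0.818705; p₂ = S(20)/S(19) = 12294/14009 = 0.877579.
P(exactly one) = p₁(1−p₂) + (1−p₁)p₂ = 0.100227 + 0.159101 = 0.259327.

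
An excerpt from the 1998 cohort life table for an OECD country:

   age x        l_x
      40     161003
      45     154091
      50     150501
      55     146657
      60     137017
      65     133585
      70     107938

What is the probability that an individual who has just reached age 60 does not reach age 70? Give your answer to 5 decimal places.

0.21223

P(die before 70 | alive at 60) = 1 − l_70/l_60 = 1 − 107938/137017 = (29079)/137017 = 0.212229.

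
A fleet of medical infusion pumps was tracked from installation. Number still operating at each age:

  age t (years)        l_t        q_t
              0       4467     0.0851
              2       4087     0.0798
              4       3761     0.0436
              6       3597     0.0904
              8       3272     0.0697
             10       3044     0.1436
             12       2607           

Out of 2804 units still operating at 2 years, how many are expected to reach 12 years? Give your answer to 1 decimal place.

1788.6

The relevant probability is 2607/4087 = 0.637876.
Expected number = 2804 × 0.637876 = 1788.6.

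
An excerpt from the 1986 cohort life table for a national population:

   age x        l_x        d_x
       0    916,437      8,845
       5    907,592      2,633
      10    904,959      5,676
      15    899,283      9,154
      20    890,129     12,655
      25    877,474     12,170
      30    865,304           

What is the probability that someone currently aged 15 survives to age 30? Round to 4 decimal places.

We want 15p15 = l_30/l_15.
The conditional survival probability is l_30/l_15 = 865,304/899,283 = 0.962215.

0.9622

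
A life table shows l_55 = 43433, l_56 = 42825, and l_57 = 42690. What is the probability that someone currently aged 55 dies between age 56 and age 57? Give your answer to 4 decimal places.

This is the probability of reaching 56 but not 57, conditional on being alive at 55: (l_56 − l_57) / l_55.
= (42825 − 42690) / 43433 = 135 / 43433 = 0.003108.

0.0031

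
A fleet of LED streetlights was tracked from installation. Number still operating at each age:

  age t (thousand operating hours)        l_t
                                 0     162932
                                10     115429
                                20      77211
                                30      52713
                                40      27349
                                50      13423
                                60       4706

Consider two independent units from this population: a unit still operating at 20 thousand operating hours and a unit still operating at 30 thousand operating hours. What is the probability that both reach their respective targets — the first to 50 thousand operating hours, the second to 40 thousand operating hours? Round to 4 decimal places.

0.0902

p₁ = l_50/l_20 = 13423/77211 = 0.173848; p₂ = l_40/l_30 = 27349/52713 = 0.518828.
P(both) = p₁ × p₂ = 0.173848 × 0.518828 = 0.090197.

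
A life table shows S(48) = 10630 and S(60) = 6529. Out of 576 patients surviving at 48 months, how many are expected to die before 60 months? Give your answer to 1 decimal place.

The relevant probability is 1 − 6529/10630 = 0.385795.
Expected number = 576 × 0.385795 = 222.2.

222.2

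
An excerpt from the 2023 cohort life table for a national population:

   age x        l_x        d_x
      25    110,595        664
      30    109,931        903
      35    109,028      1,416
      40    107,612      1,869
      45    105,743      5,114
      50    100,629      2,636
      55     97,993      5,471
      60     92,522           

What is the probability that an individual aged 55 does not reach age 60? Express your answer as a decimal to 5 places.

0.05583

P(die before 60 | alive at 55) = 1 − l_60/l_55 = 1 − 92,522/97,993 = (5,471)/97,993 = 0.055831.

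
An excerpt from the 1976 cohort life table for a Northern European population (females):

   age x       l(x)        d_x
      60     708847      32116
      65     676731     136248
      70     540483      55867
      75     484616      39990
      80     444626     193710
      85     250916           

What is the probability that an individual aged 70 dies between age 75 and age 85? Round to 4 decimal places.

0.4324

This is the probability of reaching 75 but not 85, conditional on being alive at 70: (l(75) − l(85)) / l(70).
= (484616 − 250916) / 540483 = 233700 / 540483 = 0.432391.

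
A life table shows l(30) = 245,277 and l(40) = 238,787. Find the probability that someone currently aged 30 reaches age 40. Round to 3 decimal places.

The conditional survival probability is l(40)/l(30) = 238,787/245,277 = 0.973540.

0.974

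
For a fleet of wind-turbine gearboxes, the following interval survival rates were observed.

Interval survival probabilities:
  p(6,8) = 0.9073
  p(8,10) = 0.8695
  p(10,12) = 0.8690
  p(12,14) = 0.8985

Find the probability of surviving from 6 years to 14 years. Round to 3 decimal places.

The overall survival probability is 0.9073 × 0.8695 × 0.8690 × 0.8985.
= 0.615968.

0.616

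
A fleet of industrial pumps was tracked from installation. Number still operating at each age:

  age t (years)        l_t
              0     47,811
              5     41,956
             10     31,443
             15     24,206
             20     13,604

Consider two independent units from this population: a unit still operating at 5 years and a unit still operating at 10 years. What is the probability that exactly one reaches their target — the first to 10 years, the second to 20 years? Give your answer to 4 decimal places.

p₁ = l_10/l_5 = 31,443/41,956 = 0.749428; p₂ = l_20/l_10 = 13,604/31,443 = 0.432656.
P(exactly one) = p₁(1−p₂) + (1−p₁)p₂ = 0.425183 + 0.108411 = 0.533595.

0.5336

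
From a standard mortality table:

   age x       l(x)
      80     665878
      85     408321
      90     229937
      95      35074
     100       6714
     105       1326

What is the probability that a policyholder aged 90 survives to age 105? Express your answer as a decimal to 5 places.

The conditional survival probability is l(105)/l(90) = 1326/229937 = 0.005767.

0.00577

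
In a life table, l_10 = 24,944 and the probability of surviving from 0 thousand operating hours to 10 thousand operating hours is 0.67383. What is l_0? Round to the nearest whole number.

l_0 = l_10 / p = 24,944 / 0.67383 = 37018.

37018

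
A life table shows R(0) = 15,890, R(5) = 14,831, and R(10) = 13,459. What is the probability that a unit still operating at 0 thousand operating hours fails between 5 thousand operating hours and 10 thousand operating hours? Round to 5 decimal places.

This is the probability of reaching 5 but not 10, conditional on being operational at 0: (R(5) − R(10)) / R(0).
= (14,831 − 13,459) / 15,890 = 1,372 / 15,890 = 0.086344.

0.08634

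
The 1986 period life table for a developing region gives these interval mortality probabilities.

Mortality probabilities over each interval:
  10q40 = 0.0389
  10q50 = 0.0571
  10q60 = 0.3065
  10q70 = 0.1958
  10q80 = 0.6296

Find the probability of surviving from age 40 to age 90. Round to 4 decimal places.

0.1872

Survival from 40 to 90 is the product of surviving each interval: (1 − 0.0389) × (1 − 0.0571) × (1 − 0.3065) × (1 − 0.1958) × (1 − 0.6296).
= 0.9611 × 0.9429 × 0.6935 × 0.8042 × 0.3704 = 0.187204.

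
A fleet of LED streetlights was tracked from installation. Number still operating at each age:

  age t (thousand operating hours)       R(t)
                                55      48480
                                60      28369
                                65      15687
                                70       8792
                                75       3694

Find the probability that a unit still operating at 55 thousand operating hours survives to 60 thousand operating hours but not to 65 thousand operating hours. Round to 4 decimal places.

This is the probability of reaching 60 but not 65, conditional on being operational at 55: (R(60) − R(65)) / R(55).
= (28369 − 15687) / 48480 = 12682 / 48480 = 0.261592.

0.2616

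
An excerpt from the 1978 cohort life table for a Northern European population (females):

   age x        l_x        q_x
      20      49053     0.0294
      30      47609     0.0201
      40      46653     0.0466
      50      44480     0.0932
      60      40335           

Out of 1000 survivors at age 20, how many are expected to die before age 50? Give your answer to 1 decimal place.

The relevant probability is 1 − 44480/49053 = 0.093226.
Expected number = 1000 × 0.093226 = 93.2.

93.2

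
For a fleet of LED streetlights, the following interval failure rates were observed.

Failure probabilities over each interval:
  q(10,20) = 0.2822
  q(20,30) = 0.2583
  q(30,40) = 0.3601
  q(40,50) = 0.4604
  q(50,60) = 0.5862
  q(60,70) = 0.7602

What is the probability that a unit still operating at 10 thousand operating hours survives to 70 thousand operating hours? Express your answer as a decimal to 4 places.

0.0182

The overall survival probability is (1 − 0.2822) × (1 − 0.2583) × (1 − 0.3601) × (1 − 0.4604) × (1 − 0.5862) × (1 − 0.7602).
= 0.7178 × 0.7417 × 0.6399 × 0.5396 × 0.4138 × 0.2398 = 0.018241.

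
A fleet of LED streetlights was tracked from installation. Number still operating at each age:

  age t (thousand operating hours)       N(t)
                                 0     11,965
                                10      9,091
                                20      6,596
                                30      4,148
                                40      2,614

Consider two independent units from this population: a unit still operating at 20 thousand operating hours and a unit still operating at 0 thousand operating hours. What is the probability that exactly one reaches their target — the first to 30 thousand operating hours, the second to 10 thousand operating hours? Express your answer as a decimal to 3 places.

p₁ = N(30)/N(20) = 4,148/6,596 = 0.628866; p₂ = N(10)/N(0) = 9,091/11,965 = 0.759799.
P(exactly one) = p₁(1−p₂) + (1−p₁)p₂ = 0.151054 + 0.281987 = 0.433041.

0.433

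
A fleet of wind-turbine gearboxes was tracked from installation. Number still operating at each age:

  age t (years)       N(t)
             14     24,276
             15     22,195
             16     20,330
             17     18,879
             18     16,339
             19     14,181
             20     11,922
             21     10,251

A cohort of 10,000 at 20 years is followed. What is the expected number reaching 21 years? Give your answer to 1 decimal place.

The relevant probability is 10,251/11,922 = 0.859839.
Expected number = 10,000 × 0.859839 = 8598.4.

8598.4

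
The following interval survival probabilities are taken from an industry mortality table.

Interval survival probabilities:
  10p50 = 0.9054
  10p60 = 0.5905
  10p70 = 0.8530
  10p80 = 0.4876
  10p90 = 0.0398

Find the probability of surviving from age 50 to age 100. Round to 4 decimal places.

0.0089

50p50 = 0.9054 × 0.5905 × 0.8530 × 0.4876 × 0.0398.
= 0.008850.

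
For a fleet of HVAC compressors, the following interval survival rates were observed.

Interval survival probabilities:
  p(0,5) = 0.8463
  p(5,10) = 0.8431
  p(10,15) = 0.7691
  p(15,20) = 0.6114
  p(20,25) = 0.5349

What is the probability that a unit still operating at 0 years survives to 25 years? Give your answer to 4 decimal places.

P(survive 0→25) = 0.8463 × 0.8431 × 0.7691 × 0.6114 × 0.5349.
= 0.179467.

0.1795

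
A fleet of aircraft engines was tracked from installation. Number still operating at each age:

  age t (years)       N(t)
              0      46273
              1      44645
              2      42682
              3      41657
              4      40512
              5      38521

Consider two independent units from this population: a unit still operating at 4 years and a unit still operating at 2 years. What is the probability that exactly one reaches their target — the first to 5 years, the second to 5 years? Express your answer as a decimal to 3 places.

0.137

p₁ = N(5)/N(4) = 38521/40512 = 0.950854; p₂ = N(5)/N(2) = 38521/42682 = 0.902512.
P(exactly one) = p₁(1−p₂) + (1−p₁)p₂ = 0.092697 + 0.044355 = 0.137052.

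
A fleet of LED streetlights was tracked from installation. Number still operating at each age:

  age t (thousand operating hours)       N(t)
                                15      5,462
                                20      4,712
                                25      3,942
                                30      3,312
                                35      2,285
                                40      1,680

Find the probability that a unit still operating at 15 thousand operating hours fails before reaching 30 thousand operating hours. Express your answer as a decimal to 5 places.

P(fail before 30 | operational at 15) = 1 − N(30)/N(15) = 1 − 3,312/5,462 = (2,150)/5,462 = 0.393629.

0.39363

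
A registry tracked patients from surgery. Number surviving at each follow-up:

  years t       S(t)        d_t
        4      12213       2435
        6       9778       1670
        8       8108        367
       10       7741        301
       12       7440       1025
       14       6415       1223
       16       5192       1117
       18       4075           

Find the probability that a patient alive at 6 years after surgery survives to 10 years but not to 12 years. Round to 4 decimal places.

0.0308

This is the probability of reaching 10 but not 12, conditional on being alive at 6: (S(10) − S(12)) / S(6).
= (7741 − 7440) / 9778 = 301 / 9778 = 0.030783.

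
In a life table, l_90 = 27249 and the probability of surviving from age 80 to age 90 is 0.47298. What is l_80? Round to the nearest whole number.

l_80 = l_90 / p = 27249 / 0.47298 = 57611.

57611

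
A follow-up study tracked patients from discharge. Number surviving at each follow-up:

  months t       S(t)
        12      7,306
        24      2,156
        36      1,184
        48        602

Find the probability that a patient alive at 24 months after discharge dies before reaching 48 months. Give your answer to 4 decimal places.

0.7208

P(die before 48 | alive at 24) = 1 − S(48)/S(24) = 1 − 602/2,156 = (1,554)/2,156 = 0.720779.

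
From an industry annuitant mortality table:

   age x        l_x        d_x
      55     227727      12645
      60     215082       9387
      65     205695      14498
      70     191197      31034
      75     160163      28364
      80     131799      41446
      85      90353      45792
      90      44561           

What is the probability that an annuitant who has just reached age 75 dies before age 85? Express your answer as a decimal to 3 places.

P(die before 85 | alive at 75) = 1 − l_85/l_75 = 1 − 90353/160163 = (69810)/160163 = 0.435868.

0.436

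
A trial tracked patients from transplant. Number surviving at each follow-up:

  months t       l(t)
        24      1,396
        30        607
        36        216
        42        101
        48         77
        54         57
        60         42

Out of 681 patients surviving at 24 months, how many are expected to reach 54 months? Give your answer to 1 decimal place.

The relevant probability is 57/1,396 = 0.040831.
Expected number = 681 × 0.040831 = 27.8.

27.8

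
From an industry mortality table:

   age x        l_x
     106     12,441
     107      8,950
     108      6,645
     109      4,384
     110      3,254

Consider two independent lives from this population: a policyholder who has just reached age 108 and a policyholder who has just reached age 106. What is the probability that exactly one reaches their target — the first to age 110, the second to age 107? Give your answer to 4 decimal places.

0.5045

p₁ = l_110/l_108 = 3,254/6,645 = 0.489691; p₂ = l_107/l_106 = 8,950/12,441 = 0.719396.
P(exactly one) = p₁(1−p₂) + (1−p₁)p₂ = 0.137409 + 0.367114 = 0.504524.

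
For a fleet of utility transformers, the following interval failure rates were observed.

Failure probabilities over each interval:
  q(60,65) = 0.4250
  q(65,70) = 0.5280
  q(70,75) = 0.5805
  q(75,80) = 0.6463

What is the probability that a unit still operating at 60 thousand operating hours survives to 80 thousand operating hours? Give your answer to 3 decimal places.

Chaining the interval survival probabilities: (1 − 0.4250) × (1 − 0.5280) × (1 − 0.5805) × (1 − 0.6463).
= 0.5750 × 0.4720 × 0.4195 × 0.3537 = 0.040270.

0.040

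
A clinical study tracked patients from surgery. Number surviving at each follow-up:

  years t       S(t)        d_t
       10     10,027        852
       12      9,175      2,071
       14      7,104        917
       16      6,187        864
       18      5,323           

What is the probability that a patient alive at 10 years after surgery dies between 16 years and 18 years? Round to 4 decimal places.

This is the probability of reaching 16 but not 18, conditional on being alive at 10: (S(16) − S(18)) / S(10).
= (6,187 − 5,323) / 10,027 = 864 / 10,027 = 0.086167.

0.0862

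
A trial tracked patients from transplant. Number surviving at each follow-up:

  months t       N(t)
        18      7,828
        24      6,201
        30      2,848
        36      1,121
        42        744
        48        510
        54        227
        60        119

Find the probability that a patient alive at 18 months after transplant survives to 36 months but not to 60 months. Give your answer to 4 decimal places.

0.1280

This is the probability of reaching 36 but not 60, conditional on being alive at 18: (N(36) − N(60)) / N(18).
= (1,121 − 119) / 7,828 = 1,002 / 7,828 = 0.128002.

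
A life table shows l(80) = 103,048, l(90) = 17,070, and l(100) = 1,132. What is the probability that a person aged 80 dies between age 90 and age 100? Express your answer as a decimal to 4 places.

0.1547

This is the probability of reaching 90 but not 100, conditional on being alive at 80: (l(90) − l(100)) / l(80).
= (17,070 − 1,132) / 103,048 = 15,938 / 103,048 = 0.154666.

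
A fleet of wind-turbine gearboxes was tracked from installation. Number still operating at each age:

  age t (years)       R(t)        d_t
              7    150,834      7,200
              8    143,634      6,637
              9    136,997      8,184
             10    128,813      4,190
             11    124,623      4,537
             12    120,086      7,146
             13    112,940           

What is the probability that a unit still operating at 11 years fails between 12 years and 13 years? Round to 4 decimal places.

0.0573

This is the probability of reaching 12 but not 13, conditional on being operational at 11: (R(12) − R(13)) / R(11).
= (120,086 − 112,940) / 124,623 = 7,146 / 124,623 = 0.057341.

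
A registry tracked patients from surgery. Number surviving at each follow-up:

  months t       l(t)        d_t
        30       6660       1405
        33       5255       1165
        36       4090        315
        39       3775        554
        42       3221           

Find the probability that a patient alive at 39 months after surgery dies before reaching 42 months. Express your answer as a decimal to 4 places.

0.1468

P(die before 42 | alive at 39) = 1 − l(42)/l(39) = 1 − 3221/3775 = (554)/3775 = 0.146755.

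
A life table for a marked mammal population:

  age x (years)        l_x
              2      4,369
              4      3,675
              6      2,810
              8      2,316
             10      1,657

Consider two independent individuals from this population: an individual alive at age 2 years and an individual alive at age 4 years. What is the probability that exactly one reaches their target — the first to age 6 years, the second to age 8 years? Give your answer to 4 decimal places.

0.4627

p₁ = l_6/l_2 = 2,810/4,369 = 0.643168; p₂ = l_8/l_4 = 2,316/3,675 = 0.630204.
P(exactly one) = p₁(1−p₂) + (1−p₁)p₂ = 0.237841 + 0.224877 = 0.462718.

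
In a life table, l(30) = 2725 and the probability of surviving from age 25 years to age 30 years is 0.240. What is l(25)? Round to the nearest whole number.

l(25) = l(30) / p = 2725 / 0.240 = 11354.

11354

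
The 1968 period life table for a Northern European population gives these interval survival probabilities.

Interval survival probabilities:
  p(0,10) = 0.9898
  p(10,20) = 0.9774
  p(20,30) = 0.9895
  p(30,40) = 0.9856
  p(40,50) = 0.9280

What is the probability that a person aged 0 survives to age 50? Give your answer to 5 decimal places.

P(survive 0→50) = 0.9898 × 0.9774 × 0.9895 × 0.9856 × 0.9280.
= 0.875557.

0.87556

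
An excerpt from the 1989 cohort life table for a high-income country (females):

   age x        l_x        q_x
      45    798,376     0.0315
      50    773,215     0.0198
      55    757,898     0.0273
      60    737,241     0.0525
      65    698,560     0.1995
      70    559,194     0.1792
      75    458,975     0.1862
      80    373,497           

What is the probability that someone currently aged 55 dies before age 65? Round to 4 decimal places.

P(die before 65 | alive at 55) = 1 − l_65/l_55 = 1 − 698,560/757,898 = (59,338)/757,898 = 0.078293.

0.0783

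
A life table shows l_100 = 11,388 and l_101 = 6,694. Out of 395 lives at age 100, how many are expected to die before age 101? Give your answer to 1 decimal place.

The relevant probability is 1 − 6,694/11,388 = 0.412188.
Expected number = 395 × 0.412188 = 162.8.

162.8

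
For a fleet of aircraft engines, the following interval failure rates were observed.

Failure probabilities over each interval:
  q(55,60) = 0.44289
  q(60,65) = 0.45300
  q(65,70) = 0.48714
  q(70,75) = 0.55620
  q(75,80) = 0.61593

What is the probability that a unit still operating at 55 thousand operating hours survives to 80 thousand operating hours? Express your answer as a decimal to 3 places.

Chaining the interval survival probabilities: (1 − 0.44289) × (1 − 0.45300) × (1 − 0.48714) × (1 − 0.55620) × (1 − 0.61593).
= 0.55711 × 0.54700 × 0.51286 × 0.44380 × 0.38407 = 0.026639.

0.027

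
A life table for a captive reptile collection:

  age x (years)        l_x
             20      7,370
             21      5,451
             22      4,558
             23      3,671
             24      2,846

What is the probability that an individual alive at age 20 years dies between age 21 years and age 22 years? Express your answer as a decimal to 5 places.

0.12117

This is the probability of reaching 21 but not 22, conditional on being alive at 20: (l_21 − l_22) / l_20.
= (5,451 − 4,558) / 7,370 = 893 / 7,370 = 0.121167.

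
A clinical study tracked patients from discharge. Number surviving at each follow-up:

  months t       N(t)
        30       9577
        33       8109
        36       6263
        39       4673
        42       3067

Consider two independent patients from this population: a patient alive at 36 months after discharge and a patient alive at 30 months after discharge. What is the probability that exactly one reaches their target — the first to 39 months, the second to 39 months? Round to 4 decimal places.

p₁ = N(39)/N(36) = 4673/6263 = 0.746128; p₂ = N(39)/N(30) = 4673/9577 = 0.487940.
P(exactly one) = p₁(1−p₂) + (1−p₁)p₂ = 0.382062 + 0.123874 = 0.505937.

0.5059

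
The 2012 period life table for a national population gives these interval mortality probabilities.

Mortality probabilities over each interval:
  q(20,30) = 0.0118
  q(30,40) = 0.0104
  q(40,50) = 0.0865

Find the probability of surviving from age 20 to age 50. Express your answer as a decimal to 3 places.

The overall survival probability is (1 − 0.0118) × (1 − 0.0104) × (1 − 0.0865).
= 0.9882 × 0.9896 × 0.9135 = 0.893332.

0.893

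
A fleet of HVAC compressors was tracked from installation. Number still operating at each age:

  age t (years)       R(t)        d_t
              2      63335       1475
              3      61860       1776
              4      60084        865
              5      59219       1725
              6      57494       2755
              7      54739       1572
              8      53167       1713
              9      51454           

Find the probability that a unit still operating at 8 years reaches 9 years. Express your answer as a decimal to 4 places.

The conditional survival probability is R(9)/R(8) = 51454/53167 = 0.967781.

0.9678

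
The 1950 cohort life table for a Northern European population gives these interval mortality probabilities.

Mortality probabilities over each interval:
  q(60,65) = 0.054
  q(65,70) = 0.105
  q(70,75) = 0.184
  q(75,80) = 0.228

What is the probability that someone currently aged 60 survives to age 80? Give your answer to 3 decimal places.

0.533

P(survive 60→80) = (1 − 0.054) × (1 − 0.105) × (1 − 0.184) × (1 − 0.228).
= 0.946 × 0.895 × 0.816 × 0.772 = 0.533361.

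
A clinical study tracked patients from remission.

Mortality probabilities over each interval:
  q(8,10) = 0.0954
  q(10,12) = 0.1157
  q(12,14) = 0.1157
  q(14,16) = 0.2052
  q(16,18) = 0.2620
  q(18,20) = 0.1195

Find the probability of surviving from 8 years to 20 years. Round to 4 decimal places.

0.3653

Survival from 8 to 20 is the product of surviving each interval: (1 − 0.0954) × (1 − 0.1157) × (1 − 0.1157) × (1 − 0.2052) × (1 − 0.2620) × (1 − 0.1195).
= 0.9046 × 0.8843 × 0.8843 × 0.7948 × 0.7380 × 0.8805 = 0.365342.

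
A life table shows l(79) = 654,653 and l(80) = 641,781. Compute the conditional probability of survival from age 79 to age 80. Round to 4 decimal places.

The conditional survival probability is l(80)/l(79) = 641,781/654,653 = 0.980338.

0.9803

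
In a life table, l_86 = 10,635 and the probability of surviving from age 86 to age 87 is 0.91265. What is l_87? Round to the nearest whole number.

9706

l_87 = l_86 × p = 10,635 × 0.91265 = 9706.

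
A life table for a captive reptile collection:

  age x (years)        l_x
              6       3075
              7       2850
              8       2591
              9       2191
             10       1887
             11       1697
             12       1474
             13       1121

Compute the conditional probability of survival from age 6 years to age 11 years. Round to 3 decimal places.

The conditional survival probability is l_11/l_6 = 1697/3075 = 0.551870.

0.552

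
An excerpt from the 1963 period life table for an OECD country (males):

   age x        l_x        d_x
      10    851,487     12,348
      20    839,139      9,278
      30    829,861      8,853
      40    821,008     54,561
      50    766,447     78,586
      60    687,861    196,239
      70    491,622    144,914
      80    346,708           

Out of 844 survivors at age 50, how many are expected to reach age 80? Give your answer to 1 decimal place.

The relevant probability is 346,708/766,447 = 0.452357.
Expected number = 844 × 0.452357 = 381.8.

381.8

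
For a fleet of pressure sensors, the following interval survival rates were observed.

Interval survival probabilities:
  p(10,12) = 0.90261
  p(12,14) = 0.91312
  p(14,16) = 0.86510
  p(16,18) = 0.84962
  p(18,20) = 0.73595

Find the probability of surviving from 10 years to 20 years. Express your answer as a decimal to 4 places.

The overall survival probability is 0.90261 × 0.91312 × 0.86510 × 0.84962 × 0.73595.
= 0.445828.

0.4458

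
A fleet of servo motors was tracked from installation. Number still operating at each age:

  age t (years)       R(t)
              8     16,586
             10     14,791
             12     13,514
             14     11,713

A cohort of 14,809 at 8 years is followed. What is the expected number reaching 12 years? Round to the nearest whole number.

The relevant probability is 13,514/16,586 = 0.814784.
Expected number = 14,809 × 0.814784 = 12066.

12066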